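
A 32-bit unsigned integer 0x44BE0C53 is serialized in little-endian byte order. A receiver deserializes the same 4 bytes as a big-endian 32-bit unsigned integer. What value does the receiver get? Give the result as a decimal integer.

1393344068

Stored little-endian, the bytes at ascending addresses are 53 0C BE 44.
Read back as big-endian, the last byte is least significant, giving 0x530CBE44.
0x530CBE44 = 1393344068.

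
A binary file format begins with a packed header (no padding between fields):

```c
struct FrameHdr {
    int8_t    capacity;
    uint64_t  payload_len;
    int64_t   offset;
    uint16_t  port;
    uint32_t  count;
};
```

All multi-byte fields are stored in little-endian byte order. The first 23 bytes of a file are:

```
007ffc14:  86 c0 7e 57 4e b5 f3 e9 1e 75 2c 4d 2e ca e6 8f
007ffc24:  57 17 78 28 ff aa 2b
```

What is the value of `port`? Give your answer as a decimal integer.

30743

`port` follows `capacity` (1 B), `payload_len` (8 B), `offset` (8 B), so it starts at offset 1 + 8 + 8 = 17 and occupies 2 bytes.
Bytes at offsets 17..18: 17 78.
Little-endian: lowest address holds the least-significant byte.
Reassemble most-significant byte first: 78 17 → 0x7817.
0x7817 = 30743.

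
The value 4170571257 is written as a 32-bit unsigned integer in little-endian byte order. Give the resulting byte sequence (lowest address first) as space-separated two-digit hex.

F9 DD 95 F8

4170571257 in hexadecimal, padded to 32 bits, is 0xF895DDF9.
Split into bytes (most-significant first): F8 95 DD F9.
Little-endian: lowest address holds the least-significant byte.
So at ascending addresses the bytes are F9 DD 95 F8.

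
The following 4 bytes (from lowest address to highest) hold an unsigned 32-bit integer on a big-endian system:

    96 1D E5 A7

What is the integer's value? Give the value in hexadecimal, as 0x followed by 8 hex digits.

0x961DE5A7

Big-endian stores the most-significant byte at the lowest address.
The bytes are already most-significant first: 0x961DE5A7.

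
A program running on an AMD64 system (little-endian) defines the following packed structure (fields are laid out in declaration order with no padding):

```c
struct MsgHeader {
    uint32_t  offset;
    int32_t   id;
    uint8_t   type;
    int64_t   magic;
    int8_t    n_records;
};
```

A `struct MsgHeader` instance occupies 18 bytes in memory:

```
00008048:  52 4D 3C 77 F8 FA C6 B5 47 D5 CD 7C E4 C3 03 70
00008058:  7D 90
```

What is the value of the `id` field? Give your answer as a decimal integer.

`id` follows `offset` (4 bytes), so it starts at byte offset 4 and occupies 4 bytes.
Bytes at offsets 4..7: F8 FA C6 B5.
In little-endian order the low byte comes first in memory.
Reassemble most-significant byte first: B5 C6 FA F8 → 0xB5C6FAF8.
Top bit is set, so as a signed 32-bit value this is 0xB5C6FAF8 − 2^32 = -1245250824.

-1245250824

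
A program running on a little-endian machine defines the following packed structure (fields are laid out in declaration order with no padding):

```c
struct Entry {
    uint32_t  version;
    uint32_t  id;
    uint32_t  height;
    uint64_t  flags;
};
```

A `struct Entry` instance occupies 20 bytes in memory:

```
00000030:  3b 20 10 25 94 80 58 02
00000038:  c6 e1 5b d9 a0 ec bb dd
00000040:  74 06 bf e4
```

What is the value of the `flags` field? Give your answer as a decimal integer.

`flags` follows `version` (4 B), `id` (4 B), `height` (4 B), so it starts at offset 4 + 4 + 4 = 12 and occupies 8 bytes.
Bytes at offsets 12..19: A0 EC BB DD 74 06 BF E4.
Little-endian stores the least-significant byte at the lowest address.
Reassemble most-significant byte first: E4 BF 06 74 DD BB EC A0 → 0xE4BF0674DDBBECA0.
0xE4BF0674DDBBECA0 = 16482900260205358240.

16482900260205358240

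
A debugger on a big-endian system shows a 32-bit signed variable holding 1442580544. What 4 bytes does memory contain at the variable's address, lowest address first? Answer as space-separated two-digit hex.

55 FC 08 40

1442580544 in hexadecimal, padded to 32 bits, is 0x55FC0840.
Split into bytes (most-significant first): 55 FC 08 40.
Big-endian stores the most-significant byte at the lowest address.
So the memory order matches the most-significant-first order: 55 FC 08 40.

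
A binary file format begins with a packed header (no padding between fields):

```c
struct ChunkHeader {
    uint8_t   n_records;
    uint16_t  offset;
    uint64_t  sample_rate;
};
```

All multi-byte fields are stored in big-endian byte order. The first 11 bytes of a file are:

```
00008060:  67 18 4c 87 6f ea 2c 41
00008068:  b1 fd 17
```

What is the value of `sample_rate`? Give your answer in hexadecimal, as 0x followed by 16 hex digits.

`sample_rate` follows `n_records` (1 B), `offset` (2 B), so it starts at offset 1 + 2 = 3 and occupies 8 bytes.
Bytes at offsets 3..10: 87 6F EA 2C 41 B1 FD 17.
Big-endian stores the most-significant byte at the lowest address.
The bytes are already most-significant first: 0x876FEA2C41B1FD17.

0x876FEA2C41B1FD17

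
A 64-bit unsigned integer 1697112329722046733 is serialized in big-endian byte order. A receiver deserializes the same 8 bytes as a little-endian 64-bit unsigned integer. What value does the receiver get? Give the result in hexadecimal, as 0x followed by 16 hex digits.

0x0DA90415AC5A8D17

1697112329722046733 in 64-bit hexadecimal is 0x178D5AAC1504A90D.
Stored big-endian, the bytes at ascending addresses are 17 8D 5A AC 15 04 A9 0D.
Read back as little-endian, the first byte is least significant, giving 0x0DA90415AC5A8D17.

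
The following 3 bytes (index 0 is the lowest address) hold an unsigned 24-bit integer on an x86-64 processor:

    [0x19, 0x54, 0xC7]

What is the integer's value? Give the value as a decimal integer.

13063193

Little-endian: lowest address holds the least-significant byte.
Reassemble most-significant byte first: C7 54 19 → 0xC75419.
0xC75419 = 13063193.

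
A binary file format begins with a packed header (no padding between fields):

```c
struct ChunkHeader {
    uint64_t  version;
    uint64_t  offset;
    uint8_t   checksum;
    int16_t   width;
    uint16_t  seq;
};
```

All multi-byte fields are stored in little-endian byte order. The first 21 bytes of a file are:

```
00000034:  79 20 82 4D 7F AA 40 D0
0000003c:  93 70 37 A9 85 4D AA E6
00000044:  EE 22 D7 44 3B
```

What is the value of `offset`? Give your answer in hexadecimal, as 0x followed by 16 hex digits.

`offset` follows `version` (8 bytes), so it starts at byte offset 8 and occupies 8 bytes.
Bytes at offsets 8..15: 93 70 37 A9 85 4D AA E6.
Little-endian: lowest address holds the least-significant byte.
Reassemble most-significant byte first: E6 AA 4D 85 A9 37 70 93 → 0xE6AA4D85A9377093.

0xE6AA4D85A9377093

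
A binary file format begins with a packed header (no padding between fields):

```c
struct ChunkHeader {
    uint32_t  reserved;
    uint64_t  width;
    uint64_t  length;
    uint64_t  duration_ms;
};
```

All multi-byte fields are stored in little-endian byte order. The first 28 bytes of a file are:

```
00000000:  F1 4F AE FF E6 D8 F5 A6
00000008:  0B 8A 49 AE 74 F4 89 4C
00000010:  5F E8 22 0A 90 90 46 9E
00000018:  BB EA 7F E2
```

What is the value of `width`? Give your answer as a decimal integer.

`width` follows `reserved` (4 bytes), so it starts at byte offset 4 and occupies 8 bytes.
Bytes at offsets 4..11: E6 D8 F5 A6 0B 8A 49 AE.
Little-endian stores the least-significant byte at the lowest address.
Reassemble most-significant byte first: AE 49 8A 0B A6 F5 D8 E6 → 0xAE498A0BA6F5D8E6.
0xAE498A0BA6F5D8E6 = 12558720818549741798.

12558720818549741798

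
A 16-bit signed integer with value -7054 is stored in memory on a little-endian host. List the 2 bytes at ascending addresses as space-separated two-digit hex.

Two's complement of -7054 in 16 bits: 7054 = 0x1B8E; invert → 0xE471; add 1 → 0xE472.
Split into bytes (most-significant first): E4 72.
In little-endian order the low byte comes first in memory.
So at ascending addresses the bytes are 72 E4.

72 E4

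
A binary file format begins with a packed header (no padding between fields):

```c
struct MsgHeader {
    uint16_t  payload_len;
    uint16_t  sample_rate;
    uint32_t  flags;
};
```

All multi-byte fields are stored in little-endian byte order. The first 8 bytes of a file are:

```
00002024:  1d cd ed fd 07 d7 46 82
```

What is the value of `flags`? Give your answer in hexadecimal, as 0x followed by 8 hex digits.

0x8246D707

`flags` follows `payload_len` (2 B), `sample_rate` (2 B), so it starts at offset 2 + 2 = 4 and occupies 4 bytes.
Bytes at offsets 4..7: 07 D7 46 82.
Little-endian: lowest address holds the least-significant byte.
Reassemble most-significant byte first: 82 46 D7 07 → 0x8246D707.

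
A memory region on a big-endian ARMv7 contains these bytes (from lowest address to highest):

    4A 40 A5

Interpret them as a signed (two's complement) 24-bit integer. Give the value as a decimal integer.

4866213

Big-endian stores the most-significant byte at the lowest address.
The bytes are already most-significant first: 0x4A40A5.
0x4A40A5 = 4866213.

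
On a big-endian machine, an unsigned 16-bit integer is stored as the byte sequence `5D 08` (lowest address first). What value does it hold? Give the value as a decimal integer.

23816

In big-endian order the high byte comes first in memory.
The bytes are already most-significant first: 0x5D08.
0x5D08 = 23816.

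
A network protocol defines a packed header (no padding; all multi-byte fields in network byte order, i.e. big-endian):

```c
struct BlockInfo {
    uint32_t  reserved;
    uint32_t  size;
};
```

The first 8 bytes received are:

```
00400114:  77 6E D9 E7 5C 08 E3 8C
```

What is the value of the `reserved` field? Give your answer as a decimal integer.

2003753447

`reserved` is the first field, at byte offset 0, occupying 4 bytes.
Bytes at offsets 0..3: 77 6E D9 E7.
In big-endian order the high byte comes first in memory.
The bytes are already most-significant first: 0x776ED9E7.
0x776ED9E7 = 2003753447.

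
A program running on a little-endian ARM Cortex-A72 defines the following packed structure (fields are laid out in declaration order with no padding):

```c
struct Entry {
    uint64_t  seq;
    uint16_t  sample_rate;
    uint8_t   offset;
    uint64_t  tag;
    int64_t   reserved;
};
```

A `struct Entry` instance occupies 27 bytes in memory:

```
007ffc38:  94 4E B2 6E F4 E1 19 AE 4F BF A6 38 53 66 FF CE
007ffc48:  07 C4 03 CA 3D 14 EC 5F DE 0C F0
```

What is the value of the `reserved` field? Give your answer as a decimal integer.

-1149299301322310198

`reserved` follows `seq` (8 B), `sample_rate` (2 B), `offset` (1 B), `tag` (8 B), so it starts at offset 8 + 2 + 1 + 8 = 19 and occupies 8 bytes.
Bytes at offsets 19..26: CA 3D 14 EC 5F DE 0C F0.
In little-endian order the low byte comes first in memory.
Reassemble most-significant byte first: F0 0C DE 5F EC 14 3D CA → 0xF00CDE5FEC143DCA.
Top bit is set, so as a signed 64-bit value this is 0xF00CDE5FEC143DCA − 2^64 = -1149299301322310198.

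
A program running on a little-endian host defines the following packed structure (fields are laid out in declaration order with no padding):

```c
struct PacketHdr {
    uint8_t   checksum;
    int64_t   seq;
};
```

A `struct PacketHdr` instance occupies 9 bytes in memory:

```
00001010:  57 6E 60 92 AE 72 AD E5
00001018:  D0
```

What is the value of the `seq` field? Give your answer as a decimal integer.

-3394116036087095186

`seq` follows `checksum` (1 byte), so it starts at byte offset 1 and occupies 8 bytes.
Bytes at offsets 1..8: 6E 60 92 AE 72 AD E5 D0.
Little-endian: lowest address holds the least-significant byte.
Reassemble most-significant byte first: D0 E5 AD 72 AE 92 60 6E → 0xD0E5AD72AE92606E.
Top bit is set, so as a signed 64-bit value this is 0xD0E5AD72AE92606E − 2^64 = -3394116036087095186.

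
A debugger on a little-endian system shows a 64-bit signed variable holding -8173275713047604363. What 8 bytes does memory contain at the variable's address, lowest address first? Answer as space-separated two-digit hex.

Two's complement of -8173275713047604363 in 64 bits: 8173275713047604363 = 0x716D4EF50787AC8B; invert → 0x8E92B10AF8785374; add 1 → 0x8E92B10AF8785375.
Split into bytes (most-significant first): 8E 92 B1 0A F8 78 53 75.
Little-endian stores the least-significant byte at the lowest address.
So at ascending addresses the bytes are 75 53 78 F8 0A B1 92 8E.

75 53 78 F8 0A B1 92 8E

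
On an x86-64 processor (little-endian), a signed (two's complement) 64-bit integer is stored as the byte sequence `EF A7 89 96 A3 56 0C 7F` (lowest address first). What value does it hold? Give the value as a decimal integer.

In little-endian order the low byte comes first in memory.
Reassemble most-significant byte first: 7F 0C 56 A3 96 89 A7 EF → 0x7F0C56A39689A7EF.
0x7F0C56A39689A7EF = 9154787403142637551.

9154787403142637551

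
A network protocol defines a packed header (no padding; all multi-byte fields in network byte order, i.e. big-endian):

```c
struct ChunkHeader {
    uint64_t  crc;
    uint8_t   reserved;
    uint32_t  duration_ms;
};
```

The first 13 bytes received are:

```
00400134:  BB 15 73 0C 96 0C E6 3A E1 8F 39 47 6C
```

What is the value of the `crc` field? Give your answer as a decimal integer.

`crc` is the first field, at byte offset 0, occupying 8 bytes.
Bytes at offsets 0..7: BB 15 73 0C 96 0C E6 3A.
Big-endian stores the most-significant byte at the lowest address.
The bytes are already most-significant first: 0xBB15730C960CE63A.
0xBB15730C960CE63A = 13480807557497677370.

13480807557497677370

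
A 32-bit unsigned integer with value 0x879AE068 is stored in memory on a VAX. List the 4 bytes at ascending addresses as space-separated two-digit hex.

Split into bytes (most-significant first): 87 9A E0 68.
Little-endian: lowest address holds the least-significant byte.
So at ascending addresses the bytes are 68 E0 9A 87.

68 E0 9A 87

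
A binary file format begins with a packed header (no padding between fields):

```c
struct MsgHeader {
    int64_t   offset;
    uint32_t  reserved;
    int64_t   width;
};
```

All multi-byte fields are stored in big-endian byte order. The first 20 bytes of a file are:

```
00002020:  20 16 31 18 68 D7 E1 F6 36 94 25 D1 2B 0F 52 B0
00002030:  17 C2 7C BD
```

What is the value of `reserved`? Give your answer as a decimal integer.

915678673

`reserved` follows `offset` (8 bytes), so it starts at byte offset 8 and occupies 4 bytes.
Bytes at offsets 8..11: 36 94 25 D1.
Big-endian: lowest address holds the most-significant byte.
The bytes are already most-significant first: 0x369425D1.
0x369425D1 = 915678673.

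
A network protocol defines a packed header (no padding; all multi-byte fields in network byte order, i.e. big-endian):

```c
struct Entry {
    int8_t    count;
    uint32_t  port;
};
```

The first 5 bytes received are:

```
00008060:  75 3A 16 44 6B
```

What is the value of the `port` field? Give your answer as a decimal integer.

974537835

`port` follows `count` (1 byte), so it starts at byte offset 1 and occupies 4 bytes.
Bytes at offsets 1..4: 3A 16 44 6B.
In big-endian order the high byte comes first in memory.
The bytes are already most-significant first: 0x3A16446B.
0x3A16446B = 974537835.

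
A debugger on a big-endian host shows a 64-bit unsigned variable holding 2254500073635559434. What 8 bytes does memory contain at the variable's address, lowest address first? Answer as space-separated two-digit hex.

1F 49 97 DF 43 23 B8 0A

2254500073635559434 in hexadecimal, padded to 64 bits, is 0x1F4997DF4323B80A.
Split into bytes (most-significant first): 1F 49 97 DF 43 23 B8 0A.
In big-endian order the high byte comes first in memory.
So the memory order matches the most-significant-first order: 1F 49 97 DF 43 23 B8 0A.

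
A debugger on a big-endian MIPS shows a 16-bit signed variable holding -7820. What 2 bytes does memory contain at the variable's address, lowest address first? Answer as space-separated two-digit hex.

Two's complement of -7820 in 16 bits: 7820 = 0x1E8C; invert → 0xE173; add 1 → 0xE174.
Split into bytes (most-significant first): E1 74.
Big-endian stores the most-significant byte at the lowest address.
So the memory order matches the most-significant-first order: E1 74.

E1 74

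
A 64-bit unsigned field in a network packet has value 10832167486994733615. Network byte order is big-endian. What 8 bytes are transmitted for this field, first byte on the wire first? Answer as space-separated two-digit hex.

10832167486994733615 in hexadecimal, padded to 64 bits, is 0x965396F029DB5A2F.
Split into bytes (most-significant first): 96 53 96 F0 29 DB 5A 2F.
Big-endian stores the most-significant byte at the lowest address.
So the memory order matches the most-significant-first order: 96 53 96 F0 29 DB 5A 2F.

96 53 96 F0 29 DB 5A 2F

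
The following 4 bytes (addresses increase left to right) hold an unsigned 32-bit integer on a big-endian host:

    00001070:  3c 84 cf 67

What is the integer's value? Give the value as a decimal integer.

1015336807

Big-endian stores the most-significant byte at the lowest address.
The bytes are already most-significant first: 0x3C84CF67.
0x3C84CF67 = 1015336807.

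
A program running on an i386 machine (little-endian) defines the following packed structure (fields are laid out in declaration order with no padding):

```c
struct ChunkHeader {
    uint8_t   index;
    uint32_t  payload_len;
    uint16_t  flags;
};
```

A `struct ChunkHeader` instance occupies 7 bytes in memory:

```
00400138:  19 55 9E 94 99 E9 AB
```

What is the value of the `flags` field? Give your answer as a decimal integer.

44009

`flags` follows `index` (1 B), `payload_len` (4 B), so it starts at offset 1 + 4 = 5 and occupies 2 bytes.
Bytes at offsets 5..6: E9 AB.
In little-endian order the low byte comes first in memory.
Reassemble most-significant byte first: AB E9 → 0xABE9.
0xABE9 = 44009.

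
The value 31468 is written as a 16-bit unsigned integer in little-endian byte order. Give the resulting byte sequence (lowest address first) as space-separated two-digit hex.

31468 in hexadecimal, padded to 16 bits, is 0x7AEC.
Split into bytes (most-significant first): 7A EC.
Little-endian: lowest address holds the least-significant byte.
So at ascending addresses the bytes are EC 7A.

EC 7A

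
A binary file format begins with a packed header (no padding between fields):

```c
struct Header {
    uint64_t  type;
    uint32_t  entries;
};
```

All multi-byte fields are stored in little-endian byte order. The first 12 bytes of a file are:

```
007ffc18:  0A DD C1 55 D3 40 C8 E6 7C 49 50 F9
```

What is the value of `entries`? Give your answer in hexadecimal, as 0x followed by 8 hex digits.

0xF950497C

`entries` follows `type` (8 bytes), so it starts at byte offset 8 and occupies 4 bytes.
Bytes at offsets 8..11: 7C 49 50 F9.
In little-endian order the low byte comes first in memory.
Reassemble most-significant byte first: F9 50 49 7C → 0xF950497C.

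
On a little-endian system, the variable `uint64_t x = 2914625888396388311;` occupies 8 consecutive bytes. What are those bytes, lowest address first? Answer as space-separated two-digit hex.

2914625888396388311 in hexadecimal, padded to 64 bits, is 0x2872D4CD9B0627D7.
Split into bytes (most-significant first): 28 72 D4 CD 9B 06 27 D7.
In little-endian order the low byte comes first in memory.
So at ascending addresses the bytes are D7 27 06 9B CD D4 72 28.

D7 27 06 9B CD D4 72 28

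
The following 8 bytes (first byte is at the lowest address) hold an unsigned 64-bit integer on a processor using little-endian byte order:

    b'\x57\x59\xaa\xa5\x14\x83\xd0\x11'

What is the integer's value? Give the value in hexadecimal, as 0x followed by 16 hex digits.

0x11D08314A5AA5957

Little-endian: lowest address holds the least-significant byte.
Reassemble most-significant byte first: 11 D0 83 14 A5 AA 59 57 → 0x11D08314A5AA5957.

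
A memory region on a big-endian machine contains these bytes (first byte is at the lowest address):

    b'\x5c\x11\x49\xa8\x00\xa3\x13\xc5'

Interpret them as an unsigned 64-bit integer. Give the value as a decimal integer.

In big-endian order the high byte comes first in memory.
The bytes are already most-significant first: 0x5C1149A800A313C5.
0x5C1149A800A313C5 = 6634164712007472069.

6634164712007472069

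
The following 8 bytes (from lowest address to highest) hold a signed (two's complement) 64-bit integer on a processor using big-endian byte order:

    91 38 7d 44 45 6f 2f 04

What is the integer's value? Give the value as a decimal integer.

Big-endian: lowest address holds the most-significant byte.
The bytes are already most-significant first: 0x91387D44456F2F04.
Top bit is set, so as a signed 64-bit value this is 0x91387D44456F2F04 − 2^64 = -7982492607338041596.

-7982492607338041596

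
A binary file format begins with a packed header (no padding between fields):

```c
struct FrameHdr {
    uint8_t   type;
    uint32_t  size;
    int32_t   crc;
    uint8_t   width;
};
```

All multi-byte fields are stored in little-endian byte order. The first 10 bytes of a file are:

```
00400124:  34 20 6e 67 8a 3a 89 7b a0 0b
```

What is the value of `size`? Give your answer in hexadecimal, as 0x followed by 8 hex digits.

0x8A676E20

`size` follows `type` (1 byte), so it starts at byte offset 1 and occupies 4 bytes.
Bytes at offsets 1..4: 20 6E 67 8A.
In little-endian order the low byte comes first in memory.
Reassemble most-significant byte first: 8A 67 6E 20 → 0x8A676E20.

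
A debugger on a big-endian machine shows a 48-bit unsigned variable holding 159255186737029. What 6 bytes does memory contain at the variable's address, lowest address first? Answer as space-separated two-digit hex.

159255186737029 in hexadecimal, padded to 48 bits, is 0x90D77CD58785.
Split into bytes (most-significant first): 90 D7 7C D5 87 85.
Big-endian: lowest address holds the most-significant byte.
So the memory order matches the most-significant-first order: 90 D7 7C D5 87 85.

90 D7 7C D5 87 85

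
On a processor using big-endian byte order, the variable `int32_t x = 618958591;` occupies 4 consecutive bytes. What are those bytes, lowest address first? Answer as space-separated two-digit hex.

24 E4 8E FF

618958591 in hexadecimal, padded to 32 bits, is 0x24E48EFF.
Split into bytes (most-significant first): 24 E4 8E FF.
In big-endian order the high byte comes first in memory.
So the memory order matches the most-significant-first order: 24 E4 8E FF.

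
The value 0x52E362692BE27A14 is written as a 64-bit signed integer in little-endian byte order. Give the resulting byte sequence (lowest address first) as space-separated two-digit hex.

14 7A E2 2B 69 62 E3 52

Split into bytes (most-significant first): 52 E3 62 69 2B E2 7A 14.
In little-endian order the low byte comes first in memory.
So at ascending addresses the bytes are 14 7A E2 2B 69 62 E3 52.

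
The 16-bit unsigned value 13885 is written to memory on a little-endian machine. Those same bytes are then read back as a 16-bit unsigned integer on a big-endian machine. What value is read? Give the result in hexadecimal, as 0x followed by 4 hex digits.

0x3D36

13885 in 16-bit hexadecimal is 0x363D.
Stored little-endian, the bytes at ascending addresses are 3D 36.
Read back as big-endian, the last byte is least significant, giving 0x3D36.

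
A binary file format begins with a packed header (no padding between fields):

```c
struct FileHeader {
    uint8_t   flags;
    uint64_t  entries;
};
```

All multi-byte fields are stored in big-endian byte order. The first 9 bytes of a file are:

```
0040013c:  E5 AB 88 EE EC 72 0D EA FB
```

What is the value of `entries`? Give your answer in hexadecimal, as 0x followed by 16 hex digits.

0xAB88EEEC720DEAFB

`entries` follows `flags` (1 byte), so it starts at byte offset 1 and occupies 8 bytes.
Bytes at offsets 1..8: AB 88 EE EC 72 0D EA FB.
Big-endian stores the most-significant byte at the lowest address.
The bytes are already most-significant first: 0xAB88EEEC720DEAFB.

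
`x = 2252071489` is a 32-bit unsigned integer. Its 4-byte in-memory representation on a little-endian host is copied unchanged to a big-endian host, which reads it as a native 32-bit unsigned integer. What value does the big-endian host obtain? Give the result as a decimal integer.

1105345414

2252071489 in 32-bit hexadecimal is 0x863BE241.
Stored little-endian, the bytes at ascending addresses are 41 E2 3B 86.
Read back as big-endian, the last byte is least significant, giving 0x41E23B86.
0x41E23B86 = 1105345414.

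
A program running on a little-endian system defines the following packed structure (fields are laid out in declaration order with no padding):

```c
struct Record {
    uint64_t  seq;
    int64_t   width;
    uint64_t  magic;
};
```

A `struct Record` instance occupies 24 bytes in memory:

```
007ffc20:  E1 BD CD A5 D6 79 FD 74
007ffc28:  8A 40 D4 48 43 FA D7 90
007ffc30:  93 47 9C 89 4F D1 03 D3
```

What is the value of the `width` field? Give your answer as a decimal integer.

-8009658245363515254

`width` follows `seq` (8 bytes), so it starts at byte offset 8 and occupies 8 bytes.
Bytes at offsets 8..15: 8A 40 D4 48 43 FA D7 90.
Little-endian: lowest address holds the least-significant byte.
Reassemble most-significant byte first: 90 D7 FA 43 48 D4 40 8A → 0x90D7FA4348D4408A.
Top bit is set, so as a signed 64-bit value this is 0x90D7FA4348D4408A − 2^64 = -8009658245363515254.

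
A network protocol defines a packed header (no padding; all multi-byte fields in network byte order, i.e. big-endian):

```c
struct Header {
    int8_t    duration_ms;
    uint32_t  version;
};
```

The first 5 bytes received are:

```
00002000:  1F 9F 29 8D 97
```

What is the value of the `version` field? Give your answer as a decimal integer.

2670300567

`version` follows `duration_ms` (1 byte), so it starts at byte offset 1 and occupies 4 bytes.
Bytes at offsets 1..4: 9F 29 8D 97.
In big-endian order the high byte comes first in memory.
The bytes are already most-significant first: 0x9F298D97.
0x9F298D97 = 2670300567.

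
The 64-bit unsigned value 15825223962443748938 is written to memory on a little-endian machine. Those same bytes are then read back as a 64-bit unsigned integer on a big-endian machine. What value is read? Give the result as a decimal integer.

5374612004293943003

15825223962443748938 in 64-bit hexadecimal is 0xDB9E7D592475964A.
Stored little-endian, the bytes at ascending addresses are 4A 96 75 24 59 7D 9E DB.
Read back as big-endian, the last byte is least significant, giving 0x4A967524597D9EDB.
0x4A967524597D9EDB = 5374612004293943003.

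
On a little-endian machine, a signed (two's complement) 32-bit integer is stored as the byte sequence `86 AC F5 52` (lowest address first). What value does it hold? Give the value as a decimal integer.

Little-endian: lowest address holds the least-significant byte.
Reassemble most-significant byte first: 52 F5 AC 86 → 0x52F5AC86.
0x52F5AC86 = 1391832198.

1391832198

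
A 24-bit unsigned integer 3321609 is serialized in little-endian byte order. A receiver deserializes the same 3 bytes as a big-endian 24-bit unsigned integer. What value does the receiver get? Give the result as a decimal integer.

3321609 in 24-bit hexadecimal is 0x32AF09.
Stored little-endian, the bytes at ascending addresses are 09 AF 32.
Read back as big-endian, the last byte is least significant, giving 0x09AF32.
0x09AF32 = 634674.

634674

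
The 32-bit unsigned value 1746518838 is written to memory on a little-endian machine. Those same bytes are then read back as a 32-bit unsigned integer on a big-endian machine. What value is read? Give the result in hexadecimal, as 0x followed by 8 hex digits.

0x36C31968

1746518838 in 32-bit hexadecimal is 0x6819C336.
Stored little-endian, the bytes at ascending addresses are 36 C3 19 68.
Read back as big-endian, the last byte is least significant, giving 0x36C31968.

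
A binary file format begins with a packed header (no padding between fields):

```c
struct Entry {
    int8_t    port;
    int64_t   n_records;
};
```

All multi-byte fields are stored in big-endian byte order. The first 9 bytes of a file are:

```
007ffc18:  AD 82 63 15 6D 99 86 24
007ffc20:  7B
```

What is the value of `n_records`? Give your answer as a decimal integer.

-9051367265613241221

`n_records` follows `port` (1 byte), so it starts at byte offset 1 and occupies 8 bytes.
Bytes at offsets 1..8: 82 63 15 6D 99 86 24 7B.
Big-endian: lowest address holds the most-significant byte.
The bytes are already most-significant first: 0x8263156D9986247B.
Top bit is set, so as a signed 64-bit value this is 0x8263156D9986247B − 2^64 = -9051367265613241221.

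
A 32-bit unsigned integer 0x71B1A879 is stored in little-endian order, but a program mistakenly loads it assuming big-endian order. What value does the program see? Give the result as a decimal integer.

Stored little-endian, the bytes at ascending addresses are 79 A8 B1 71.
Read back as big-endian, the last byte is least significant, giving 0x79A8B171.
0x79A8B171 = 2041098609.

2041098609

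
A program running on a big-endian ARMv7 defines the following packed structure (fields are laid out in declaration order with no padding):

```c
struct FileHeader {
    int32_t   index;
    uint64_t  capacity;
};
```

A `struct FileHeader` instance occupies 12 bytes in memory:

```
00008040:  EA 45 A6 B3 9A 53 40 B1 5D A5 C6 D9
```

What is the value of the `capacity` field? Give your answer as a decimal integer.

11120303035432421081

`capacity` follows `index` (4 bytes), so it starts at byte offset 4 and occupies 8 bytes.
Bytes at offsets 4..11: 9A 53 40 B1 5D A5 C6 D9.
In big-endian order the high byte comes first in memory.
The bytes are already most-significant first: 0x9A5340B15DA5C6D9.
0x9A5340B15DA5C6D9 = 11120303035432421081.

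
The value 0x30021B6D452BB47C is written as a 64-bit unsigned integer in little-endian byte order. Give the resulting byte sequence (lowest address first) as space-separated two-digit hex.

Split into bytes (most-significant first): 30 02 1B 6D 45 2B B4 7C.
Little-endian stores the least-significant byte at the lowest address.
So at ascending addresses the bytes are 7C B4 2B 45 6D 1B 02 30.

7C B4 2B 45 6D 1B 02 30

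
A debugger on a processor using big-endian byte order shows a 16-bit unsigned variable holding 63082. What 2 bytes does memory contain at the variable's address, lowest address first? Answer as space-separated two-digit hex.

F6 6A

63082 in hexadecimal, padded to 16 bits, is 0xF66A.
Split into bytes (most-significant first): F6 6A.
In big-endian order the high byte comes first in memory.
So the memory order matches the most-significant-first order: F6 6A.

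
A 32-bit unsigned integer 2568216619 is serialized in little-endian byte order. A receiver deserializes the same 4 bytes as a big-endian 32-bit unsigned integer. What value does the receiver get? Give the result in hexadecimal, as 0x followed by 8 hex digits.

0x2BE01399

2568216619 in 32-bit hexadecimal is 0x9913E02B.
Stored little-endian, the bytes at ascending addresses are 2B E0 13 99.
Read back as big-endian, the last byte is least significant, giving 0x2BE01399.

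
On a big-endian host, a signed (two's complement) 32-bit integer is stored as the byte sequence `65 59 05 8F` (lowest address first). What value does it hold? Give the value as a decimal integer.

1700332943

Big-endian: lowest address holds the most-significant byte.
The bytes are already most-significant first: 0x6559058F.
0x6559058F = 1700332943.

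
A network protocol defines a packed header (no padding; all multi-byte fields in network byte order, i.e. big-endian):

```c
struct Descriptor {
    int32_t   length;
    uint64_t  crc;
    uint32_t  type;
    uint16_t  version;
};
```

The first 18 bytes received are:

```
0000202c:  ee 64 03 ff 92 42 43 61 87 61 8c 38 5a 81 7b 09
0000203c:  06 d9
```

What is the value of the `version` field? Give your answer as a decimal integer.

`version` follows `length` (4 B), `crc` (8 B), `type` (4 B), so it starts at offset 4 + 8 + 4 = 16 and occupies 2 bytes.
Bytes at offsets 16..17: 06 D9.
In big-endian order the high byte comes first in memory.
The bytes are already most-significant first: 0x06D9.
0x06D9 = 1753.

1753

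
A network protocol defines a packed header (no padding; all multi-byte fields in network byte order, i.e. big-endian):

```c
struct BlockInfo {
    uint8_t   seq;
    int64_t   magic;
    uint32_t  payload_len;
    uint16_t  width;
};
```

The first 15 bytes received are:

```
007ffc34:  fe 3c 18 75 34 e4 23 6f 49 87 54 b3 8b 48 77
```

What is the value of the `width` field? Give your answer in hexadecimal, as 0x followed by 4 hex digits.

`width` follows `seq` (1 B), `magic` (8 B), `payload_len` (4 B), so it starts at offset 1 + 8 + 4 = 13 and occupies 2 bytes.
Bytes at offsets 13..14: 48 77.
Big-endian: lowest address holds the most-significant byte.
The bytes are already most-significant first: 0x4877.

0x4877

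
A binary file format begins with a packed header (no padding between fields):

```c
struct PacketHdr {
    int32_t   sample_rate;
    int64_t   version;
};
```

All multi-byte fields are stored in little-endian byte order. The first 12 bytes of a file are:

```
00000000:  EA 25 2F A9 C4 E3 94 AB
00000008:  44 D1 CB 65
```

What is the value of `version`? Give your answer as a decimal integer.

7335186510969627588

`version` follows `sample_rate` (4 bytes), so it starts at byte offset 4 and occupies 8 bytes.
Bytes at offsets 4..11: C4 E3 94 AB 44 D1 CB 65.
In little-endian order the low byte comes first in memory.
Reassemble most-significant byte first: 65 CB D1 44 AB 94 E3 C4 → 0x65CBD144AB94E3C4.
0x65CBD144AB94E3C4 = 7335186510969627588.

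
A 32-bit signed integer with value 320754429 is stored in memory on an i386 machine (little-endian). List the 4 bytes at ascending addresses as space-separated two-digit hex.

FD 52 1E 13

320754429 in hexadecimal, padded to 32 bits, is 0x131E52FD.
Split into bytes (most-significant first): 13 1E 52 FD.
In little-endian order the low byte comes first in memory.
So at ascending addresses the bytes are FD 52 1E 13.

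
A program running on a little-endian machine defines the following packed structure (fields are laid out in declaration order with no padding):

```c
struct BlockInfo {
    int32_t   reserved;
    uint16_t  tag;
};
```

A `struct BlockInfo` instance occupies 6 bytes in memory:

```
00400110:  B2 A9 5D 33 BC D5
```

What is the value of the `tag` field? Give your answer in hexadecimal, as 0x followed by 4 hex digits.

`tag` follows `reserved` (4 bytes), so it starts at byte offset 4 and occupies 2 bytes.
Bytes at offsets 4..5: BC D5.
In little-endian order the low byte comes first in memory.
Reassemble most-significant byte first: D5 BC → 0xD5BC.

0xD5BC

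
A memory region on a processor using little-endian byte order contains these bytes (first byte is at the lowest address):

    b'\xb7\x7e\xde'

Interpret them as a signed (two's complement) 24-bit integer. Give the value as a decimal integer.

-2195785

Little-endian: lowest address holds the least-significant byte.
Reassemble most-significant byte first: DE 7E B7 → 0xDE7EB7.
Top bit is set, so as a signed 24-bit value this is 0xDE7EB7 − 2^24 = -2195785.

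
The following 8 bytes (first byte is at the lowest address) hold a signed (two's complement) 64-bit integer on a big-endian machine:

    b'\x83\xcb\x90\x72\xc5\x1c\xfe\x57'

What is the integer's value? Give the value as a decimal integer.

Big-endian: lowest address holds the most-significant byte.
The bytes are already most-significant first: 0x83CB9072C51CFE57.
Top bit is set, so as a signed 64-bit value this is 0x83CB9072C51CFE57 − 2^64 = -8949901011861045673.

-8949901011861045673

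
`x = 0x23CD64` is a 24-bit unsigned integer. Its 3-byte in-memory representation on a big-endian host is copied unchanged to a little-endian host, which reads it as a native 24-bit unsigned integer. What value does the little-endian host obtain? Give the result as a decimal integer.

Stored big-endian, the bytes at ascending addresses are 23 CD 64.
Read back as little-endian, the first byte is least significant, giving 0x64CD23.
0x64CD23 = 6606115.

6606115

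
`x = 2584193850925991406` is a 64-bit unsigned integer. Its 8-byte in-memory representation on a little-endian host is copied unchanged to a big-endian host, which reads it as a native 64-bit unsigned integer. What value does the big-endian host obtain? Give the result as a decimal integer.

17169183733218466851

2584193850925991406 in 64-bit hexadecimal is 0x23DCE69DA33145EE.
Stored little-endian, the bytes at ascending addresses are EE 45 31 A3 9D E6 DC 23.
Read back as big-endian, the last byte is least significant, giving 0xEE4531A39DE6DC23.
0xEE4531A39DE6DC23 = 17169183733218466851.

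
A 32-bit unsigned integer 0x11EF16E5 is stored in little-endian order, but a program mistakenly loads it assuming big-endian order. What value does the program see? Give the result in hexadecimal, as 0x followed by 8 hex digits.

0xE516EF11

Stored little-endian, the bytes at ascending addresses are E5 16 EF 11.
Read back as big-endian, the last byte is least significant, giving 0xE516EF11.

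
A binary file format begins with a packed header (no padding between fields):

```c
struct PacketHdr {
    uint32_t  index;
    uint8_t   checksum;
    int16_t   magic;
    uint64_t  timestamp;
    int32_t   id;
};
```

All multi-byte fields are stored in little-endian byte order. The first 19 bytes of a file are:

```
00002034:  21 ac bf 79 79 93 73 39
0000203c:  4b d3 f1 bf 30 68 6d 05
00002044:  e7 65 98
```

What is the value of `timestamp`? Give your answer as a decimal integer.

`timestamp` follows `index` (4 B), `checksum` (1 B), `magic` (2 B), so it starts at offset 4 + 1 + 2 = 7 and occupies 8 bytes.
Bytes at offsets 7..14: 39 4B D3 F1 BF 30 68 6D.
In little-endian order the low byte comes first in memory.
Reassemble most-significant byte first: 6D 68 30 BF F1 D3 4B 39 → 0x6D6830BFF1D34B39.
0x6D6830BFF1D34B39 = 7883604748666096441.

7883604748666096441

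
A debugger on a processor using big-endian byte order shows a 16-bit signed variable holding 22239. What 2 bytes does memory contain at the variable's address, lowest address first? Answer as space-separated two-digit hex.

56 DF

22239 in hexadecimal, padded to 16 bits, is 0x56DF.
Split into bytes (most-significant first): 56 DF.
In big-endian order the high byte comes first in memory.
So the memory order matches the most-significant-first order: 56 DF.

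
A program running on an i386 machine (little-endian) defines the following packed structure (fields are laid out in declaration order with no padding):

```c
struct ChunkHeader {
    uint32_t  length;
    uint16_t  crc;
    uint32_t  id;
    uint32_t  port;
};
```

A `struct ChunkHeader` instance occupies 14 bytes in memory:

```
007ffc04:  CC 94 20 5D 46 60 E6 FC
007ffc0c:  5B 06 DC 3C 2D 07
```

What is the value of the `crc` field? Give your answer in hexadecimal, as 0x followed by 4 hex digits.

`crc` follows `length` (4 bytes), so it starts at byte offset 4 and occupies 2 bytes.
Bytes at offsets 4..5: 46 60.
Little-endian: lowest address holds the least-significant byte.
Reassemble most-significant byte first: 60 46 → 0x6046.

0x6046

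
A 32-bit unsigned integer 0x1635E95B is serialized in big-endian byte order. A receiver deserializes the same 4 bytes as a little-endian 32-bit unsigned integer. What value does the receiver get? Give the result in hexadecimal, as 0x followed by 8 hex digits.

0x5BE93516

Stored big-endian, the bytes at ascending addresses are 16 35 E9 5B.
Read back as little-endian, the first byte is least significant, giving 0x5BE93516.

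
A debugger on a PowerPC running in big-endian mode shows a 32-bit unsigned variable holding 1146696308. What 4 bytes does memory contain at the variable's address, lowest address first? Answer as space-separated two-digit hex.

1146696308 in hexadecimal, padded to 32 bits, is 0x44593274.
Split into bytes (most-significant first): 44 59 32 74.
Big-endian stores the most-significant byte at the lowest address.
So the memory order matches the most-significant-first order: 44 59 32 74.

44 59 32 74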